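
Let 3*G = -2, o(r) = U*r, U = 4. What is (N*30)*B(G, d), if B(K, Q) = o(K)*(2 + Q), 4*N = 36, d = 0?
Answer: -1440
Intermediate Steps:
o(r) = 4*r
N = 9 (N = (1/4)*36 = 9)
G = -2/3 (G = (1/3)*(-2) = -2/3 ≈ -0.66667)
B(K, Q) = 4*K*(2 + Q) (B(K, Q) = (4*K)*(2 + Q) = 4*K*(2 + Q))
(N*30)*B(G, d) = (9*30)*(4*(-2/3)*(2 + 0)) = 270*(4*(-2/3)*2) = 270*(-16/3) = -1440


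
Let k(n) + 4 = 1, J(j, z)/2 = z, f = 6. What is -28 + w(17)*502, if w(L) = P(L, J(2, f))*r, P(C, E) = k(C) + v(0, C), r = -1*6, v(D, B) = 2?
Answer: 2984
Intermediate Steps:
J(j, z) = 2*z
k(n) = -3 (k(n) = -4 + 1 = -3)
r = -6
P(C, E) = -1 (P(C, E) = -3 + 2 = -1)
w(L) = 6 (w(L) = -1*(-6) = 6)
-28 + w(17)*502 = -28 + 6*502 = -28 + 3012 = 2984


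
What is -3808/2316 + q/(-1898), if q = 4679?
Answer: -4516037/1098942 ≈ -4.1094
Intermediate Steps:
-3808/2316 + q/(-1898) = -3808/2316 + 4679/(-1898) = -3808*1/2316 + 4679*(-1/1898) = -952/579 - 4679/1898 = -4516037/1098942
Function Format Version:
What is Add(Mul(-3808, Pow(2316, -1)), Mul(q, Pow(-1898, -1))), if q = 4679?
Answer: Rational(-4516037, 1098942) ≈ -4.1094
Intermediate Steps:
Add(Mul(-3808, Pow(2316, -1)), Mul(q, Pow(-1898, -1))) = Add(Mul(-3808, Pow(2316, -1)), Mul(4679, Pow(-1898, -1))) = Add(Mul(-3808, Rational(1, 2316)), Mul(4679, Rational(-1, 1898))) = Add(Rational(-952, 579), Rational(-4679, 1898)) = Rational(-4516037, 1098942)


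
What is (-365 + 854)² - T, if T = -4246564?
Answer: 4485685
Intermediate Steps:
(-365 + 854)² - T = (-365 + 854)² - 1*(-4246564) = 489² + 4246564 = 239121 + 4246564 = 4485685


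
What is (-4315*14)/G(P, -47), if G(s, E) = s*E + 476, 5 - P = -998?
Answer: 12082/9333 ≈ 1.2945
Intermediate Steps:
P = 1003 (P = 5 - 1*(-998) = 5 + 998 = 1003)
G(s, E) = 476 + E*s (G(s, E) = E*s + 476 = 476 + E*s)
(-4315*14)/G(P, -47) = (-4315*14)/(476 - 47*1003) = -60410/(476 - 47141) = -60410/(-46665) = -60410*(-1/46665) = 12082/9333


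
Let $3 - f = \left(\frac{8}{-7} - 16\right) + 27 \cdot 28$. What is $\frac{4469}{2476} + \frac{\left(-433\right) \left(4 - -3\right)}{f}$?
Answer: $\frac{75553111}{12753876} \approx 5.9239$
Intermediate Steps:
$f = - \frac{5151}{7}$ ($f = 3 - \left(\left(\frac{8}{-7} - 16\right) + 27 \cdot 28\right) = 3 - \left(\left(8 \left(- \frac{1}{7}\right) - 16\right) + 756\right) = 3 - \left(\left(- \frac{8}{7} - 16\right) + 756\right) = 3 - \left(- \frac{120}{7} + 756\right) = 3 - \frac{5172}{7} = - \frac{5151}{7} \approx -735.86$)
$\frac{4469}{2476} + \frac{\left(-433\right) \left(4 - -3\right)}{f} = \frac{4469}{2476} + \frac{\left(-433\right) \left(4 - -3\right)}{- \frac{5151}{7}} = 4469 \cdot \frac{1}{2476} + - 433 \left(4 + 3\right) \left(- \frac{7}{5151}\right) = \frac{4469}{2476} + \left(-433\right) 7 \left(- \frac{7}{5151}\right) = \frac{4469}{2476} - - \frac{21217}{5151} = \frac{4469}{2476} + \frac{21217}{5151} = \frac{75553111}{12753876}$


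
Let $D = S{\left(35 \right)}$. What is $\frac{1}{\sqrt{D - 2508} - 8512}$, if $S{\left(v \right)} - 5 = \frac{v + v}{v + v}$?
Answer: $- \frac{4256}{36228323} - \frac{3 i \sqrt{278}}{72456646} \approx -0.00011748 - 6.9034 \cdot 10^{-7} i$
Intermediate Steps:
$S{\left(v \right)} = 6$ ($S{\left(v \right)} = 5 + \frac{v + v}{v + v} = 5 + \frac{2 v}{2 v} = 5 + 2 v \frac{1}{2 v} = 5 + 1 = 6$)
$D = 6$
$\frac{1}{\sqrt{D - 2508} - 8512} = \frac{1}{\sqrt{6 - 2508} - 8512} = \frac{1}{\sqrt{-2502} - 8512} = \frac{1}{3 i \sqrt{278} - 8512} = \frac{1}{-8512 + 3 i \sqrt{278}}$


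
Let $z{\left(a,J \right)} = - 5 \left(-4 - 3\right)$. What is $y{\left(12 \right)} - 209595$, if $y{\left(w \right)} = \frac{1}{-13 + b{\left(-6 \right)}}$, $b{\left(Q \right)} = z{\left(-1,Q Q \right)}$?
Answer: $- \frac{4611089}{22} \approx -2.096 \cdot 10^{5}$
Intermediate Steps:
$z{\left(a,J \right)} = 35$ ($z{\left(a,J \right)} = \left(-5\right) \left(-7\right) = 35$)
$b{\left(Q \right)} = 35$
$y{\left(w \right)} = \frac{1}{22}$ ($y{\left(w \right)} = \frac{1}{-13 + 35} = \frac{1}{22}$)
$y{\left(12 \right)} - 209595 = \frac{1}{22} - 209595 = - \frac{4611089}{22}$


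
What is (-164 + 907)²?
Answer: 552049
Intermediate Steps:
(-164 + 907)² = 743² = 552049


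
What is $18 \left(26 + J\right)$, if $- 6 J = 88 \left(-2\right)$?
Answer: $996$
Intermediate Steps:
$J = \frac{88}{3}$ ($J = - \frac{88 \left(-2\right)}{6} = \left(- \frac{1}{6}\right) \left(-176\right) = \frac{88}{3} \approx 29.333$)
$18 \left(26 + J\right) = 18 \left(26 + \frac{88}{3}\right) = 18 \cdot \frac{166}{3} = 996$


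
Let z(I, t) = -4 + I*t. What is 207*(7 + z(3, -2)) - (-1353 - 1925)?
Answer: 2657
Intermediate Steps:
207*(7 + z(3, -2)) - (-1353 - 1925) = 207*(7 + (-4 + 3*(-2))) - (-1353 - 1925) = 207*(7 + (-4 - 6)) - 1*(-3278) = 207*(7 - 10) + 3278 = 207*(-3) + 3278 = -621 + 3278 = 2657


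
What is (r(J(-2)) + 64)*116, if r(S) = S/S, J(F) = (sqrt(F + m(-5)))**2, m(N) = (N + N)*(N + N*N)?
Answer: 7540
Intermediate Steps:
m(N) = 2*N*(N + N**2) (m(N) = (2*N)*(N + N**2) = 2*N*(N + N**2))
J(F) = -200 + F (J(F) = (sqrt(F + 2*(-5)**2*(1 - 5)))**2 = (sqrt(F + 2*25*(-4)))**2 = (sqrt(F - 200))**2 = (sqrt(-200 + F))**2 = -200 + F)
r(S) = 1
(r(J(-2)) + 64)*116 = (1 + 64)*116 = 65*116 = 7540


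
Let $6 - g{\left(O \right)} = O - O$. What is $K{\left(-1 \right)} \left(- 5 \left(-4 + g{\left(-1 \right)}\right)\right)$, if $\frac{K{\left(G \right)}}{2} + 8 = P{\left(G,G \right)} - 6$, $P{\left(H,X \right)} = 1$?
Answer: $260$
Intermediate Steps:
$g{\left(O \right)} = 6$ ($g{\left(O \right)} = 6 - \left(O - O\right) = 6 - 0 = 6 + 0 = 6$)
$K{\left(G \right)} = -26$ ($K{\left(G \right)} = -16 + 2 \left(1 - 6\right) = -16 + 2 \left(-5\right) = -16 - 10 = -26$)
$K{\left(-1 \right)} \left(- 5 \left(-4 + g{\left(-1 \right)}\right)\right) = - 26 \left(- 5 \left(-4 + 6\right)\right) = - 26 \left(\left(-5\right) 2\right) = \left(-26\right) \left(-10\right) = 260$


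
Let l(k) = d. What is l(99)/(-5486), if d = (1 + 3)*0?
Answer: 0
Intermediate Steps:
d = 0 (d = 4*0 = 0)
l(k) = 0
l(99)/(-5486) = 0/(-5486) = 0*(-1/5486) = 0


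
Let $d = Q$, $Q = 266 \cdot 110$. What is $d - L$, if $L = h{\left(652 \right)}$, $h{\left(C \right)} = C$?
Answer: $28608$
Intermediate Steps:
$Q = 29260$
$d = 29260$
$L = 652$
$d - L = 29260 - 652 = 28608$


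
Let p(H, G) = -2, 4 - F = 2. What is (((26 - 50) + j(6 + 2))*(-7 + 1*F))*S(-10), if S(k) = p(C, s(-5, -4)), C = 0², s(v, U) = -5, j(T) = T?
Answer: -160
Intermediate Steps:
F = 2 (F = 4 - 1*2 = 4 - 2 = 2)
C = 0
S(k) = -2
(((26 - 50) + j(6 + 2))*(-7 + 1*F))*S(-10) = (((26 - 50) + (6 + 2))*(-7 + 1*2))*(-2) = ((-24 + 8)*(-7 + 2))*(-2) = -16*(-5)*(-2) = 80*(-2) = -160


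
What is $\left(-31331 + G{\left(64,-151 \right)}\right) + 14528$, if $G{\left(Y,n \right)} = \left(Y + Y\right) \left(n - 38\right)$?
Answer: $-40995$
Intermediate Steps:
$G{\left(Y,n \right)} = 2 Y \left(-38 + n\right)$
$\left(-31331 + G{\left(64,-151 \right)}\right) + 14528 = \left(-31331 + 2 \cdot 64 \left(-38 - 151\right)\right) + 14528 = \left(-31331 + 2 \cdot 64 \left(-189\right)\right) + 14528 = \left(-31331 - 24192\right) + 14528 = -55523 + 14528 = -40995$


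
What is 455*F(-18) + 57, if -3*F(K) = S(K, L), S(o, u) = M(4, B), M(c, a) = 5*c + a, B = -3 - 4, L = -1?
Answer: -5744/3 ≈ -1914.7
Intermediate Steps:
B = -7
M(c, a) = a + 5*c
S(o, u) = 13 (S(o, u) = -7 + 5*4 = -7 + 20 = 13)
F(K) = -13/3 (F(K) = -⅓*13 = -13/3)
455*F(-18) + 57 = 455*(-13/3) + 57 = -5915/3 + 57 = -5744/3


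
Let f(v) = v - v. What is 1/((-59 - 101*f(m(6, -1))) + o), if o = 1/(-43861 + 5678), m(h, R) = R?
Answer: -38183/2252798 ≈ -0.016949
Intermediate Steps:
f(v) = 0
o = -1/38183 (o = 1/(-38183) = -1/38183 ≈ -2.6190e-5)
1/((-59 - 101*f(m(6, -1))) + o) = 1/((-59 - 101*0) - 1/38183) = 1/((-59 + 0) - 1/38183) = 1/(-59 - 1/38183) = 1/(-2252798/38183) = -38183/2252798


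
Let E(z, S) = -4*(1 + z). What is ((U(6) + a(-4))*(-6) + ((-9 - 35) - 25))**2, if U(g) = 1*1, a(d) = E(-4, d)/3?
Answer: 9801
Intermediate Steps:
E(z, S) = -4 - 4*z
a(d) = 4 (a(d) = (-4 - 4*(-4))/3 = (-4 + 16)*(1/3) = 12*(1/3) = 4)
U(g) = 1
((U(6) + a(-4))*(-6) + ((-9 - 35) - 25))**2 = ((1 + 4)*(-6) + ((-9 - 35) - 25))**2 = (5*(-6) + (-44 - 25))**2 = (-30 - 69)**2 = (-99)**2 = 9801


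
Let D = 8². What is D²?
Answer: 4096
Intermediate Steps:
D = 64
D² = 64² = 4096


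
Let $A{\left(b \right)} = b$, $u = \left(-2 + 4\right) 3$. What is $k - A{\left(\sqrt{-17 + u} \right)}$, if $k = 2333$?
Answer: $2333 - i \sqrt{11} \approx 2333.0 - 3.3166 i$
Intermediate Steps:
$u = 6$ ($u = 2 \cdot 3 = 6$)
$k - A{\left(\sqrt{-17 + u} \right)} = 2333 - \sqrt{-17 + 6} = 2333 - \sqrt{-11} = 2333 - i \sqrt{11}$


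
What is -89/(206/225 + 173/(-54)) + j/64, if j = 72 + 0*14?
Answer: 989001/24712 ≈ 40.021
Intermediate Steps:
j = 72 (j = 72 + 0 = 72)
-89/(206/225 + 173/(-54)) + j/64 = -89/(206/225 + 173/(-54)) + 72/64 = -89/(206*(1/225) + 173*(-1/54)) + 72*(1/64) = -89/(206/225 - 173/54) + 9/8 = -89/(-3089/1350) + 9/8 = -89*(-1350/3089) + 9/8 = 120150/3089 + 9/8 = 989001/24712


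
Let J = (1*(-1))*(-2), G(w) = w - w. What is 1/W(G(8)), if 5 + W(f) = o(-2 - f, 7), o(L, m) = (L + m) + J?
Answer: 1/2 ≈ 0.50000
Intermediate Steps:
G(w) = 0
J = 2 (J = -1*(-2) = 2)
o(L, m) = 2 + L + m (o(L, m) = (L + m) + 2 = 2 + L + m)
W(f) = 2 - f (W(f) = -5 + (2 + (-2 - f) + 7) = -5 + (7 - f) = 2 - f)
1/W(G(8)) = 1/(2 - 1*0) = 1/(2 + 0) = 1/2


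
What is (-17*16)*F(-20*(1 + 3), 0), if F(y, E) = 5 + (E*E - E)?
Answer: -1360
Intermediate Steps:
F(y, E) = 5 + E² - E (F(y, E) = 5 + (E² - E) = 5 + E² - E)
(-17*16)*F(-20*(1 + 3), 0) = (-17*16)*(5 + 0² - 1*0) = -272*(5 + 0 + 0) = -272*5 = -1360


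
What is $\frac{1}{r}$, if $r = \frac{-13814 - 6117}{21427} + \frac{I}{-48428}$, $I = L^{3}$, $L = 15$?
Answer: $- \frac{1037666756}{1037534593} \approx -1.0001$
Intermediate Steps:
$I = 3375$ ($I = 15^{3} = 3375$)
$r = - \frac{1037534593}{1037666756}$ ($r = \frac{-13814 - 6117}{21427} + \frac{3375}{-48428} = \left(-19931\right) \frac{1}{21427} + 3375 \left(- \frac{1}{48428}\right) = - \frac{19931}{21427} - \frac{3375}{48428} = - \frac{1037534593}{1037666756} \approx -0.99987$)
$\frac{1}{r} = \frac{1}{- \frac{1037534593}{1037666756}} = - \frac{1037666756}{1037534593}$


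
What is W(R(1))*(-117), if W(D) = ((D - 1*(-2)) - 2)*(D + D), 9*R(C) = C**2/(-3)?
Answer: -26/81 ≈ -0.32099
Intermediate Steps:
R(C) = -C**2/27 (R(C) = (C**2/(-3))/9 = (C**2*(-1/3))/9 = (-C**2/3)/9 = -C**2/27)
W(D) = 2*D**2 (W(D) = ((D + 2) - 2)*(2*D) = ((2 + D) - 2)*(2*D) = D*(2*D) = 2*D**2)
W(R(1))*(-117) = (2*(-1/27*1**2)**2)*(-117) = (2*(-1/27*1)**2)*(-117) = (2*(-1/27)**2)*(-117) = (2*(1/729))*(-117) = (2/729)*(-117) = -26/81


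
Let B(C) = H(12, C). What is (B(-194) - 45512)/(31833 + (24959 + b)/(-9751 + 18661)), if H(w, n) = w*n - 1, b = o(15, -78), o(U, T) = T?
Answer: -11520630/7666403 ≈ -1.5027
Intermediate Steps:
b = -78
H(w, n) = -1 + n*w (H(w, n) = n*w - 1 = -1 + n*w)
B(C) = -1 + 12*C (B(C) = -1 + C*12 = -1 + 12*C)
(B(-194) - 45512)/(31833 + (24959 + b)/(-9751 + 18661)) = ((-1 + 12*(-194)) - 45512)/(31833 + (24959 - 78)/(-9751 + 18661)) = ((-1 - 2328) - 45512)/(31833 + 24881/8910) = (-2329 - 45512)/(31833 + 24881*(1/8910)) = -47841/(31833 + 24881/8910) = -47841/283656911/8910 = -47841*8910/283656911 = -11520630/7666403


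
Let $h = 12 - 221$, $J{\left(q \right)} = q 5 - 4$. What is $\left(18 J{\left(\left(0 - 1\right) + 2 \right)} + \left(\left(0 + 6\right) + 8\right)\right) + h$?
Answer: $-177$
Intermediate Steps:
$J{\left(q \right)} = -4 + 5 q$ ($J{\left(q \right)} = 5 q - 4 = -4 + 5 q$)
$h = -209$ ($h = 12 - 221 = -209$)
$\left(18 J{\left(\left(0 - 1\right) + 2 \right)} + \left(\left(0 + 6\right) + 8\right)\right) + h = \left(18 \left(-4 + 5 \left(\left(0 - 1\right) + 2\right)\right) + \left(\left(0 + 6\right) + 8\right)\right) - 209 = \left(18 \left(-4 + 5 \left(-1 + 2\right)\right) + \left(6 + 8\right)\right) - 209 = \left(18 \left(-4 + 5 \cdot 1\right) + 14\right) - 209 = \left(18 \left(-4 + 5\right) + 14\right) - 209 = \left(18 \cdot 1 + 14\right) - 209 = \left(18 + 14\right) - 209 = 32 - 209 = -177$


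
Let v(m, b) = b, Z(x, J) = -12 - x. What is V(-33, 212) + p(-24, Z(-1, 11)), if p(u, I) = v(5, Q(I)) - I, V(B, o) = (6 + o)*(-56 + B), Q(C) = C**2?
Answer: -19270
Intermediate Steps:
V(B, o) = (-56 + B)*(6 + o)
p(u, I) = I**2 - I
V(-33, 212) + p(-24, Z(-1, 11)) = (-336 - 56*212 + 6*(-33) - 33*212) + (-12 - 1*(-1))*(-1 + (-12 - 1*(-1))) = (-336 - 11872 - 198 - 6996) + (-12 + 1)*(-1 + (-12 + 1)) = -19402 - 11*(-1 - 11) = -19402 - 11*(-12) = -19402 + 132 = -19270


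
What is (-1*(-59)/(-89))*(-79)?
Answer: 4661/89 ≈ 52.371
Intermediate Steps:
(-1*(-59)/(-89))*(-79) = (59*(-1/89))*(-79) = -59/89*(-79) = 4661/89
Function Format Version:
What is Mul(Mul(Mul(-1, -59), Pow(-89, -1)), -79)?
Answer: Rational(4661, 89) ≈ 52.371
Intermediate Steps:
Mul(Mul(Mul(-1, -59), Pow(-89, -1)), -79) = Mul(Mul(59, Rational(-1, 89)), -79) = Mul(Rational(-59, 89), -79) = Rational(4661, 89)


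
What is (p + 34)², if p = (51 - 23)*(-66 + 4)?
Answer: 2896804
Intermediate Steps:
p = -1736 (p = 28*(-62) = -1736)
(p + 34)² = (-1736 + 34)² = (-1702)² = 2896804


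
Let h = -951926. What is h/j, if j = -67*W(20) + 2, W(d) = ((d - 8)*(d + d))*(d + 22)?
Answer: 475963/675359 ≈ 0.70476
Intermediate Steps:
W(d) = 2*d*(-8 + d)*(22 + d) (W(d) = ((-8 + d)*(2*d))*(22 + d) = (2*d*(-8 + d))*(22 + d) = 2*d*(-8 + d)*(22 + d))
j = -1350718 (j = -134*20*(-176 + 20**2 + 14*20) + 2 = -134*20*(-176 + 400 + 280) + 2 = -134*20*504 + 2 = -67*20160 + 2 = -1350720 + 2 = -1350718)
h/j = -951926/(-1350718) = -951926*(-1/1350718) = 475963/675359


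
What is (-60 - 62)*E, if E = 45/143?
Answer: -5490/143 ≈ -38.392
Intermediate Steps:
E = 45/143 (E = 45*(1/143) = 45/143 ≈ 0.31469)
(-60 - 62)*E = (-60 - 62)*(45/143) = -122*45/143 = -5490/143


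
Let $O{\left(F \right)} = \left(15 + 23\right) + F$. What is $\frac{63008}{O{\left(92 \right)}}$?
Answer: $\frac{31504}{65} \approx 484.68$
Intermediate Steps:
$O{\left(F \right)} = 38 + F$
$\frac{63008}{O{\left(92 \right)}} = \frac{63008}{38 + 92} = \frac{63008}{130} = 63008 \cdot \frac{1}{130} = \frac{31504}{65}$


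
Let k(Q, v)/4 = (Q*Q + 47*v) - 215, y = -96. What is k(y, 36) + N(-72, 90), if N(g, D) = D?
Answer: 42862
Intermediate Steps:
k(Q, v) = -860 + 4*Q**2 + 188*v (k(Q, v) = 4*((Q*Q + 47*v) - 215) = 4*((Q**2 + 47*v) - 215) = 4*(-215 + Q**2 + 47*v) = -860 + 4*Q**2 + 188*v)
k(y, 36) + N(-72, 90) = (-860 + 4*(-96)**2 + 188*36) + 90 = (-860 + 4*9216 + 6768) + 90 = (-860 + 36864 + 6768) + 90 = 42772 + 90 = 42862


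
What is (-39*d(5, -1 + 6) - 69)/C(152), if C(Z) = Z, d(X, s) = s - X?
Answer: -69/152 ≈ -0.45395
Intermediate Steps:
(-39*d(5, -1 + 6) - 69)/C(152) = (-39*((-1 + 6) - 1*5) - 69)/152 = (-39*(5 - 5) - 69)*(1/152) = (-39*0 - 69)*(1/152) = (0 - 69)*(1/152) = -69*1/152 = -69/152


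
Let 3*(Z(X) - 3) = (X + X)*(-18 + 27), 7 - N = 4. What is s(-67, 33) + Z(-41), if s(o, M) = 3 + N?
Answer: -237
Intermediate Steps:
N = 3 (N = 7 - 1*4 = 7 - 4 = 3)
s(o, M) = 6 (s(o, M) = 3 + 3 = 6)
Z(X) = 3 + 6*X (Z(X) = 3 + ((X + X)*(-18 + 27))/3 = 3 + ((2*X)*9)/3 = 3 + (18*X)/3 = 3 + 6*X)
s(-67, 33) + Z(-41) = 6 + (3 + 6*(-41)) = 6 + (3 - 246) = 6 - 243 = -237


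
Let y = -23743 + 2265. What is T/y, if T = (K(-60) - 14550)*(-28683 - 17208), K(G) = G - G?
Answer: -333857025/10739 ≈ -31088.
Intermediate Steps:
K(G) = 0
y = -21478
T = 667714050 (T = (0 - 14550)*(-28683 - 17208) = -14550*(-45891) = 667714050)
T/y = 667714050/(-21478) = 667714050*(-1/21478) = -333857025/10739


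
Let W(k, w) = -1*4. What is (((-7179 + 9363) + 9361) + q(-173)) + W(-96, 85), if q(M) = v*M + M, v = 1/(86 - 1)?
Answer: 966107/85 ≈ 11366.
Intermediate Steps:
v = 1/85 ≈ 0.011765
W(k, w) = -4
q(M) = 86*M/85 (q(M) = M/85 + M = 86*M/85)
(((-7179 + 9363) + 9361) + q(-173)) + W(-96, 85) = (((-7179 + 9363) + 9361) + (86/85)*(-173)) - 4 = ((2184 + 9361) - 14878/85) - 4 = (11545 - 14878/85) - 4 = 966447/85 - 4 = 966107/85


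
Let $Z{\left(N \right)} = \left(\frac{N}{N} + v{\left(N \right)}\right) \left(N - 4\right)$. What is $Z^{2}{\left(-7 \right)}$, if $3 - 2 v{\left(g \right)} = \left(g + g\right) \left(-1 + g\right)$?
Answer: $\frac{1385329}{4} \approx 3.4633 \cdot 10^{5}$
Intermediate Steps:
$v{\left(g \right)} = \frac{3}{2} - g \left(-1 + g\right)$ ($v{\left(g \right)} = \frac{3}{2} - \frac{\left(g + g\right) \left(-1 + g\right)}{2} = \frac{3}{2} - \frac{2 g \left(-1 + g\right)}{2} = \frac{3}{2} - g \left(-1 + g\right)$)
$Z{\left(N \right)} = \left(-4 + N\right) \left(\frac{5}{2} + N - N^{2}\right)$ ($Z{\left(N \right)} = \left(\frac{N}{N} + \left(\frac{3}{2} + N - N^{2}\right)\right) \left(N - 4\right) = \left(1 + \left(\frac{3}{2} + N - N^{2}\right)\right) \left(-4 + N\right) = \left(\frac{5}{2} + N - N^{2}\right) \left(-4 + N\right) = \left(-4 + N\right) \left(\frac{5}{2} + N - N^{2}\right)$)
$Z^{2}{\left(-7 \right)} = \left(-10 - \left(-7\right)^{3} + 5 \left(-7\right)^{2} - - \frac{21}{2}\right)^{2} = \left(-10 - -343 + 5 \cdot 49 + \frac{21}{2}\right)^{2} = \left(-10 + 343 + 245 + \frac{21}{2}\right)^{2} = \left(\frac{1177}{2}\right)^{2} = \frac{1385329}{4}$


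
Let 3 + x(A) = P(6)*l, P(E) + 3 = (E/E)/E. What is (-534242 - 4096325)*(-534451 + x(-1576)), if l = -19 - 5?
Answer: 2474510176862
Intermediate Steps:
l = -24
P(E) = -3 + 1/E (P(E) = -3 + (E/E)/E = -3 + 1/E)
x(A) = 65 (x(A) = -3 + (-3 + 1/6)*(-24) = -3 - 17/6*(-24) = -3 + 68 = 65)
(-534242 - 4096325)*(-534451 + x(-1576)) = (-534242 - 4096325)*(-534451 + 65) = -4630567*(-534386) = 2474510176862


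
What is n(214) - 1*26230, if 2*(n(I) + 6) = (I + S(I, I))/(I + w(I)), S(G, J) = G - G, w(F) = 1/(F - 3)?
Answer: -1184664003/45155 ≈ -26236.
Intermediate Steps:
w(F) = 1/(-3 + F)
S(G, J) = 0
n(I) = -6 + I/(2*(I + 1/(-3 + I))) (n(I) = -6 + ((I + 0)/(I + 1/(-3 + I)))/2 = -6 + (I/(I + 1/(-3 + I)))/2 = -6 + I/(2*(I + 1/(-3 + I))))
n(214) - 1*26230 = (-12 - 11*214*(-3 + 214))/(2*(1 + 214*(-3 + 214))) - 1*26230 = (-12 - 11*214*211)/(2*(1 + 214*211)) - 26230 = (-12 - 496694)/(2*(1 + 45154)) - 26230 = (½)*(-496706)/45155 - 26230 = (½)*(1/45155)*(-496706) - 26230 = -248353/45155 - 26230 = -1184664003/45155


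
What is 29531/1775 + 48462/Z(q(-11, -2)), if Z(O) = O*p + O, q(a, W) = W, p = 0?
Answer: -42980494/1775 ≈ -24214.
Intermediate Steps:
Z(O) = O (Z(O) = O*0 + O = 0 + O = O)
29531/1775 + 48462/Z(q(-11, -2)) = 29531/1775 + 48462/(-2) = 29531*(1/1775) + 48462*(-½) = 29531/1775 - 24231 = -42980494/1775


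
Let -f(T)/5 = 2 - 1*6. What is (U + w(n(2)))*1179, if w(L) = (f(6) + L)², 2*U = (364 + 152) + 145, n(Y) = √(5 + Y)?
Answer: 1739025/2 + 47160*√7 ≈ 9.9429e+5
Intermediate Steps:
f(T) = 20 (f(T) = -5*(2 - 1*6) = -5*(2 - 6) = -5*(-4) = 20)
U = 661/2 (U = ((364 + 152) + 145)/2 = (516 + 145)/2 = (½)*661 = 661/2 ≈ 330.50)
w(L) = (20 + L)²
(U + w(n(2)))*1179 = (661/2 + (20 + √(5 + 2))²)*1179 = (661/2 + (20 + √7)²)*1179 = 779319/2 + 1179*(20 + √7)²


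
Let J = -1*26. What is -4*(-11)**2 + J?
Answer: -510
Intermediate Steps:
J = -26
-4*(-11)**2 + J = -4*(-11)**2 - 26 = -4*121 - 26 = -484 - 26 = -510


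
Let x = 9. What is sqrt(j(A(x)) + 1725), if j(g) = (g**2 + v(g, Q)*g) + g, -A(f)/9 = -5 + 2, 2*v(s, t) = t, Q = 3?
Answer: 41*sqrt(6)/2 ≈ 50.215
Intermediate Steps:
v(s, t) = t/2
A(f) = 27 (A(f) = -9*(-5 + 2) = -9*(-3) = 27)
j(g) = g**2 + 5*g/2 (j(g) = (g**2 + ((1/2)*3)*g) + g = (g**2 + 3*g/2) + g = g**2 + 5*g/2)
sqrt(j(A(x)) + 1725) = sqrt((1/2)*27*(5 + 2*27) + 1725) = sqrt((1/2)*27*(5 + 54) + 1725) = sqrt((1/2)*27*59 + 1725) = sqrt(1593/2 + 1725) = sqrt(5043/2) = 41*sqrt(6)/2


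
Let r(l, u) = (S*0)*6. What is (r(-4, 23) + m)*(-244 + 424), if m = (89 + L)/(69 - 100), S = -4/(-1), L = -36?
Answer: -9540/31 ≈ -307.74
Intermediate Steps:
S = 4 (S = -4*(-1) = 4)
r(l, u) = 0 (r(l, u) = (4*0)*6 = 0*6 = 0)
m = -53/31 (m = (89 - 36)/(69 - 100) = 53/(-31) = 53*(-1/31) = -53/31 ≈ -1.7097)
(r(-4, 23) + m)*(-244 + 424) = (0 - 53/31)*(-244 + 424) = -53/31*180 = -9540/31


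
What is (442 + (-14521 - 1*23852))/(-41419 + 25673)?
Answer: 37931/15746 ≈ 2.4089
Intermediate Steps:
(442 + (-14521 - 1*23852))/(-41419 + 25673) = (442 + (-14521 - 23852))/(-15746) = (442 - 38373)*(-1/15746) = -37931*(-1/15746) = 37931/15746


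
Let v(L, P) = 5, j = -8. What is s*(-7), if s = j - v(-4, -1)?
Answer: 91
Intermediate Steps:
s = -13 (s = -8 - 1*5 = -8 - 5 = -13)
s*(-7) = -13*(-7) = 91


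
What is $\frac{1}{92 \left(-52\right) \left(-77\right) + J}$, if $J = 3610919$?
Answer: $\frac{1}{3979287} \approx 2.513 \cdot 10^{-7}$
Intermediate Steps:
$\frac{1}{92 \left(-52\right) \left(-77\right) + J} = \frac{1}{92 \left(-52\right) \left(-77\right) + 3610919} = \frac{1}{\left(-4784\right) \left(-77\right) + 3610919} = \frac{1}{368368 + 3610919} = \frac{1}{3979287}$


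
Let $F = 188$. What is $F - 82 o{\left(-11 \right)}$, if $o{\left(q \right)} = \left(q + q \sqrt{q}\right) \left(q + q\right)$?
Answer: $-19656 - 19844 i \sqrt{11} \approx -19656.0 - 65815.0 i$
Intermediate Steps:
$o{\left(q \right)} = 2 q \left(q + q^{\frac{3}{2}}\right)$ ($o{\left(q \right)} = \left(q + q^{\frac{3}{2}}\right) 2 q = 2 q \left(q + q^{\frac{3}{2}}\right)$)
$F - 82 o{\left(-11 \right)} = 188 - 82 \left(2 \left(-11\right)^{2} + 2 \left(-11\right)^{\frac{5}{2}}\right) = 188 - 82 \left(2 \cdot 121 + 2 \cdot 121 i \sqrt{11}\right) = 188 - 82 \left(242 + 242 i \sqrt{11}\right) = 188 - \left(19844 + 19844 i \sqrt{11}\right) = -19656 - 19844 i \sqrt{11}$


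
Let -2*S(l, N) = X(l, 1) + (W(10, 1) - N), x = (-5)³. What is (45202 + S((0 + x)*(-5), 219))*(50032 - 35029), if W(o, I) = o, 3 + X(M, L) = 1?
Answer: 1359496845/2 ≈ 6.7975e+8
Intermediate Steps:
X(M, L) = -2 (X(M, L) = -3 + 1 = -2)
x = -125
S(l, N) = -4 + N/2 (S(l, N) = -(-2 + (10 - N))/2 = -(8 - N)/2 = -4 + N/2)
(45202 + S((0 + x)*(-5), 219))*(50032 - 35029) = (45202 + (-4 + (½)*219))*(50032 - 35029) = (45202 + (-4 + 219/2))*15003 = (45202 + 211/2)*15003 = (90615/2)*15003 = 1359496845/2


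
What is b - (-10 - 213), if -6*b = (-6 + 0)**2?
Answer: 217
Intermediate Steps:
b = -6 (b = -(-6 + 0)**2/6 = -1/6*(-6)**2 = -1/6*36 = -6)
b - (-10 - 213) = -6 - (-10 - 213) = -6 - 1*(-223) = -6 + 223 = 217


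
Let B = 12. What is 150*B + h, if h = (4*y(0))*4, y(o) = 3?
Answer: 1848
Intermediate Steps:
h = 48 (h = (4*3)*4 = 12*4 = 48)
150*B + h = 150*12 + 48 = 1800 + 48 = 1848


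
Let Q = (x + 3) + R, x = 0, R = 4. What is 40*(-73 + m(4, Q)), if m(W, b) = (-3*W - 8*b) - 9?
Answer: -6000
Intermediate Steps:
Q = 7 (Q = (0 + 3) + 4 = 3 + 4 = 7)
m(W, b) = -9 - 8*b - 3*W (m(W, b) = (-8*b - 3*W) - 9 = -9 - 8*b - 3*W)
40*(-73 + m(4, Q)) = 40*(-73 + (-9 - 8*7 - 3*4)) = 40*(-73 + (-9 - 56 - 12)) = 40*(-73 - 77) = 40*(-150) = -6000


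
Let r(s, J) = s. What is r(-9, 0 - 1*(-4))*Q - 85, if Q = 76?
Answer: -769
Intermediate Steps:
r(-9, 0 - 1*(-4))*Q - 85 = -9*76 - 85 = -684 - 85 = -769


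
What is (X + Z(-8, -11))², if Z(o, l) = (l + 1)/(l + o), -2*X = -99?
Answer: 3613801/1444 ≈ 2502.6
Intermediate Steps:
X = 99/2 (X = -½*(-99) = 99/2 ≈ 49.500)
Z(o, l) = (1 + l)/(l + o)
(X + Z(-8, -11))² = (99/2 + (1 - 11)/(-11 - 8))² = (99/2 - 10/(-19))² = (99/2 - 1/19*(-10))² = (99/2 + 10/19)² = (1901/38)² = 3613801/1444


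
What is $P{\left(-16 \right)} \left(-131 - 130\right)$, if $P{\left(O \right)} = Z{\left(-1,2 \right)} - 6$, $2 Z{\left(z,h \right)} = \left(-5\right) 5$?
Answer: $\frac{9657}{2} \approx 4828.5$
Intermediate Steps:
$Z{\left(z,h \right)} = - \frac{25}{2}$ ($Z{\left(z,h \right)} = \frac{\left(-5\right) 5}{2} = \frac{1}{2} \left(-25\right) = - \frac{25}{2}$)
$P{\left(O \right)} = - \frac{37}{2}$ ($P{\left(O \right)} = - \frac{25}{2} - 6 = - \frac{37}{2}$)
$P{\left(-16 \right)} \left(-131 - 130\right) = - \frac{37 \left(-131 - 130\right)}{2} = \left(- \frac{37}{2}\right) \left(-261\right) = \frac{9657}{2}$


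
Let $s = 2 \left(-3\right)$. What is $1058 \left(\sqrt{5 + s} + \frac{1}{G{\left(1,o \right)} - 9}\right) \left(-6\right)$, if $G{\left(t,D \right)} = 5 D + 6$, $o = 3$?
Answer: $-529 - 6348 i \approx -529.0 - 6348.0 i$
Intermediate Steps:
$G{\left(t,D \right)} = 6 + 5 D$
$s = -6$
$1058 \left(\sqrt{5 + s} + \frac{1}{G{\left(1,o \right)} - 9}\right) \left(-6\right) = 1058 \left(\sqrt{5 - 6} + \frac{1}{\left(6 + 5 \cdot 3\right) - 9}\right) \left(-6\right) = 1058 \left(\sqrt{-1} + \frac{1}{\left(6 + 15\right) - 9}\right) \left(-6\right) = 1058 \left(i + \frac{1}{21 - 9}\right) \left(-6\right) = 1058 \left(i + \frac{1}{12}\right) \left(-6\right) = 1058 \left(\frac{1}{12} + i\right) \left(-6\right) = 1058 \left(- \frac{1}{2} - 6 i\right) = -529 - 6348 i$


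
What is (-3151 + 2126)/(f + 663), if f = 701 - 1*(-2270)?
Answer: -1025/3634 ≈ -0.28206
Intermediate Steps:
f = 2971 (f = 701 + 2270 = 2971)
(-3151 + 2126)/(f + 663) = (-3151 + 2126)/(2971 + 663) = -1025/3634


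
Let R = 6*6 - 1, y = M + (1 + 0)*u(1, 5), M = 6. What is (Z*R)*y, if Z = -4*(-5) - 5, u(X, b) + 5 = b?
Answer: 3150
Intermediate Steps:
u(X, b) = -5 + b
y = 6 (y = 6 + (1 + 0)*(-5 + 5) = 6 + 1*0 = 6 + 0 = 6)
Z = 15 (Z = 20 - 5 = 15)
R = 35 (R = 36 - 1 = 35)
(Z*R)*y = (15*35)*6 = 525*6 = 3150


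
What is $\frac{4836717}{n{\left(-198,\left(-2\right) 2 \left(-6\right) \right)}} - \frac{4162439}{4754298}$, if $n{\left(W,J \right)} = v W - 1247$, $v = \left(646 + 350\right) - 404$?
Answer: $- \frac{23488288970923}{563208403974} \approx -41.704$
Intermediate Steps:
$v = 592$ ($v = 996 - 404 = 592$)
$n{\left(W,J \right)} = -1247 + 592 W$ ($n{\left(W,J \right)} = 592 W - 1247 = -1247 + 592 W$)
$\frac{4836717}{n{\left(-198,\left(-2\right) 2 \left(-6\right) \right)}} - \frac{4162439}{4754298} = \frac{4836717}{-1247 + 592 \left(-198\right)} - \frac{4162439}{4754298} = \frac{4836717}{-1247 - 117216} - \frac{4162439}{4754298} = \frac{4836717}{-118463} - \frac{4162439}{4754298} = 4836717 \left(- \frac{1}{118463}\right) - \frac{4162439}{4754298} = - \frac{4836717}{118463} - \frac{4162439}{4754298} = - \frac{23488288970923}{563208403974}$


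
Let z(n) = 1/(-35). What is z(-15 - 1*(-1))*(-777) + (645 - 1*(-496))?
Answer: 5816/5 ≈ 1163.2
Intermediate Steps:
z(n) = -1/35
z(-15 - 1*(-1))*(-777) + (645 - 1*(-496)) = -1/35*(-777) + (645 - 1*(-496)) = 111/5 + (645 + 496) = 111/5 + 1141 = 5816/5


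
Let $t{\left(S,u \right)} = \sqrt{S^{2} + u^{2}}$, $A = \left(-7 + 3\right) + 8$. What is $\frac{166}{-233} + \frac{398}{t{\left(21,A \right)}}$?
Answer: $- \frac{166}{233} + \frac{398 \sqrt{457}}{457} \approx 17.905$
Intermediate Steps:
$A = 4$ ($A = -4 + 8 = 4$)
$\frac{166}{-233} + \frac{398}{t{\left(21,A \right)}} = \frac{166}{-233} + \frac{398}{\sqrt{21^{2} + 4^{2}}} = 166 \left(- \frac{1}{233}\right) + \frac{398}{\sqrt{441 + 16}} = - \frac{166}{233} + \frac{398}{\sqrt{457}} = - \frac{166}{233} + 398 \frac{\sqrt{457}}{457} = - \frac{166}{233} + \frac{398 \sqrt{457}}{457}$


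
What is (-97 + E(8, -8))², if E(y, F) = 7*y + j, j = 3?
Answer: 1444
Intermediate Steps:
E(y, F) = 3 + 7*y (E(y, F) = 7*y + 3 = 3 + 7*y)
(-97 + E(8, -8))² = (-97 + (3 + 7*8))² = (-97 + (3 + 56))² = (-97 + 59)² = (-38)² = 1444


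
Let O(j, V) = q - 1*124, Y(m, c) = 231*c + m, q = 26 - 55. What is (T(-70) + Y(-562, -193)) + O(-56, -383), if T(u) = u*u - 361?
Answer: -40759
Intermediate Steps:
q = -29
Y(m, c) = m + 231*c
O(j, V) = -153 (O(j, V) = -29 - 1*124 = -29 - 124 = -153)
T(u) = -361 + u² (T(u) = u² - 361 = -361 + u²)
(T(-70) + Y(-562, -193)) + O(-56, -383) = ((-361 + (-70)²) + (-562 + 231*(-193))) - 153 = ((-361 + 4900) + (-562 - 44583)) - 153 = (4539 - 45145) - 153 = -40606 - 153 = -40759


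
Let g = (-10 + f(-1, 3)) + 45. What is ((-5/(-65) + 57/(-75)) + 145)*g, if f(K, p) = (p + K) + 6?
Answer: 2016829/325 ≈ 6205.6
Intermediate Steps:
f(K, p) = 6 + K + p (f(K, p) = (K + p) + 6 = 6 + K + p)
g = 43 (g = (-10 + (6 - 1 + 3)) + 45 = (-10 + 8) + 45 = -2 + 45 = 43)
((-5/(-65) + 57/(-75)) + 145)*g = ((-5/(-65) + 57/(-75)) + 145)*43 = ((-5*(-1/65) + 57*(-1/75)) + 145)*43 = ((1/13 - 19/25) + 145)*43 = (-222/325 + 145)*43 = (46903/325)*43 = 2016829/325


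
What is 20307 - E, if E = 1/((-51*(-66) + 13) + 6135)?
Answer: 193200797/9514 ≈ 20307.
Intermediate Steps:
E = 1/9514 (E = 1/((3366 + 13) + 6135) = 1/(3379 + 6135) = 1/9514 ≈ 0.00010511)
20307 - E = 20307 - 1*1/9514 = 20307 - 1/9514 = 193200797/9514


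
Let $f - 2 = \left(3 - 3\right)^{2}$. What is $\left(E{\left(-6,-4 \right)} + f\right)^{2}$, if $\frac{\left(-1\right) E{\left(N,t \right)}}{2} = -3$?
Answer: $64$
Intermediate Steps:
$E{\left(N,t \right)} = 6$ ($E{\left(N,t \right)} = \left(-2\right) \left(-3\right) = 6$)
$f = 2$ ($f = 2 + \left(3 - 3\right)^{2} = 2 + 0^{2} = 2 + 0 = 2$)
$\left(E{\left(-6,-4 \right)} + f\right)^{2} = \left(6 + 2\right)^{2} = 8^{2} = 64$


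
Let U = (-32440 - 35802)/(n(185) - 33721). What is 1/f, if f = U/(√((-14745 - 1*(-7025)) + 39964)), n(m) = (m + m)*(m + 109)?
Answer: -75059*√8061/34121 ≈ -197.50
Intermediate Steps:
n(m) = 2*m*(109 + m) (n(m) = (2*m)*(109 + m) = 2*m*(109 + m))
U = -68242/75059 (U = (-32440 - 35802)/(2*185*(109 + 185) - 33721) = -68242/(2*185*294 - 33721) = -68242/(108780 - 33721) = -68242/75059 ≈ -0.90918)
f = -34121*√8061/605050599 (f = -68242/(75059*√((-14745 - 1*(-7025)) + 39964)) = -68242/(75059*√((-14745 + 7025) + 39964)) = -68242/(75059*√(-7720 + 39964)) = -68242*√8061/16122/75059 = -34121*√8061/605050599 ≈ -0.0050632)
1/f = 1/(-34121*√8061/605050599) = -75059*√8061/34121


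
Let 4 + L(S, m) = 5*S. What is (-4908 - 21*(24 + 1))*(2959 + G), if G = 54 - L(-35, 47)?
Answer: -17342136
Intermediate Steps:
L(S, m) = -4 + 5*S
G = 233 (G = 54 - (-4 + 5*(-35)) = 54 - (-4 - 175) = 54 - 1*(-179) = 54 + 179 = 233)
(-4908 - 21*(24 + 1))*(2959 + G) = (-4908 - 21*(24 + 1))*(2959 + 233) = (-4908 - 21*25)*3192 = (-4908 - 525)*3192 = -5433*3192 = -17342136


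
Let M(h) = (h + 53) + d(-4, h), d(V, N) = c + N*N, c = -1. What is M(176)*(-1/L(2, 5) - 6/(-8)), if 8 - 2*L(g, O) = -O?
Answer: 241831/13 ≈ 18602.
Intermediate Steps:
L(g, O) = 4 + O/2 (L(g, O) = 4 - (-1)*O/2 = 4 + O/2)
d(V, N) = -1 + N**2 (d(V, N) = -1 + N*N = -1 + N**2)
M(h) = 52 + h + h**2 (M(h) = (h + 53) + (-1 + h**2) = (53 + h) + (-1 + h**2) = 52 + h + h**2)
M(176)*(-1/L(2, 5) - 6/(-8)) = (52 + 176 + 176**2)*(-1/(4 + (1/2)*5) - 6/(-8)) = (52 + 176 + 30976)*(-1/(4 + 5/2) - 6*(-1/8)) = 31204*(-1/13/2 + 3/4) = 31204*(-1*2/13 + 3/4) = 31204*(-2/13 + 3/4) = 31204*(31/52) = 241831/13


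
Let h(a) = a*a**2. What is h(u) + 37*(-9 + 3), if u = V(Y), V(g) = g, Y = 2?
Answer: -214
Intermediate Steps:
u = 2
h(a) = a**3
h(u) + 37*(-9 + 3) = 2**3 + 37*(-9 + 3) = 8 + 37*(-6) = 8 - 222 = -214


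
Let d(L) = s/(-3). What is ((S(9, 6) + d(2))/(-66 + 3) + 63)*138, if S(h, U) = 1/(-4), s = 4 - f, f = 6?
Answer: 1095329/126 ≈ 8693.1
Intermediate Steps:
s = -2 (s = 4 - 1*6 = 4 - 6 = -2)
S(h, U) = -¼
d(L) = ⅔ (d(L) = -2/(-3) = -2*(-⅓) = ⅔)
((S(9, 6) + d(2))/(-66 + 3) + 63)*138 = ((-¼ + ⅔)/(-66 + 3) + 63)*138 = ((5/12)/(-63) + 63)*138 = ((5/12)*(-1/63) + 63)*138 = (-5/756 + 63)*138 = (47623/756)*138 = 1095329/126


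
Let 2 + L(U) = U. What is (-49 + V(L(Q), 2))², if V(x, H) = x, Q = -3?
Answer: 2916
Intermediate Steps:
L(U) = -2 + U
(-49 + V(L(Q), 2))² = (-49 + (-2 - 3))² = (-49 - 5)² = (-54)² = 2916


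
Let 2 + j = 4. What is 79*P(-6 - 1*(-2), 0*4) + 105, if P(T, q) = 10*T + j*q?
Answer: -3055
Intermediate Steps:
j = 2 (j = -2 + 4 = 2)
P(T, q) = 2*q + 10*T (P(T, q) = 10*T + 2*q = 2*q + 10*T)
79*P(-6 - 1*(-2), 0*4) + 105 = 79*(2*(0*4) + 10*(-6 - 1*(-2))) + 105 = 79*(2*0 + 10*(-6 + 2)) + 105 = 79*(0 + 10*(-4)) + 105 = 79*(0 - 40) + 105 = 79*(-40) + 105 = -3160 + 105 = -3055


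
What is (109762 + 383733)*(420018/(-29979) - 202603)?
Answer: -999204882138575/9993 ≈ -9.9991e+10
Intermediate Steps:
(109762 + 383733)*(420018/(-29979) - 202603) = 493495*(420018*(-1/29979) - 202603) = 493495*(-140006/9993 - 202603) = 493495*(-2024751785/9993) = -999204882138575/9993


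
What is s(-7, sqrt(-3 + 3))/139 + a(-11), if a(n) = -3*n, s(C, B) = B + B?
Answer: 33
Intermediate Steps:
s(C, B) = 2*B
s(-7, sqrt(-3 + 3))/139 + a(-11) = (2*sqrt(-3 + 3))/139 - 3*(-11) = (2*sqrt(0))*(1/139) + 33 = (2*0)*(1/139) + 33 = 0*(1/139) + 33 = 0 + 33 = 33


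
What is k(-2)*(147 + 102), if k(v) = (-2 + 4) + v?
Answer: 0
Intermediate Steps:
k(v) = 2 + v
k(-2)*(147 + 102) = (2 - 2)*(147 + 102) = 0*249 = 0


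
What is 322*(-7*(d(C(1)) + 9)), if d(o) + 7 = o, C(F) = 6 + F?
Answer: -20286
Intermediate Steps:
d(o) = -7 + o
322*(-7*(d(C(1)) + 9)) = 322*(-7*((-7 + (6 + 1)) + 9)) = 322*(-7*((-7 + 7) + 9)) = 322*(-7*(0 + 9)) = 322*(-7*9) = 322*(-63) = -20286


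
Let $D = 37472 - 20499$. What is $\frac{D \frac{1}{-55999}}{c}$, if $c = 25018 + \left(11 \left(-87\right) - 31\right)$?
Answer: $- \frac{16973}{1345655970} \approx -1.2613 \cdot 10^{-5}$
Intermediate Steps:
$D = 16973$
$c = 24030$ ($c = 25018 - 988 = 24030$)
$\frac{D \frac{1}{-55999}}{c} = \frac{16973 \frac{1}{-55999}}{24030} = 16973 \left(- \frac{1}{55999}\right) \frac{1}{24030} = \left(- \frac{16973}{55999}\right) \frac{1}{24030} = - \frac{16973}{1345655970}$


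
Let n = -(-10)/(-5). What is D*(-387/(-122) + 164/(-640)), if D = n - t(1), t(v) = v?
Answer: -85377/9760 ≈ -8.7477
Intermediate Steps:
n = -2 (n = -(-10)*(-1)/5 = -2*1 = -2)
D = -3 (D = -2 - 1*1 = -2 - 1 = -3)
D*(-387/(-122) + 164/(-640)) = -3*(-387/(-122) + 164/(-640)) = -3*(-387*(-1/122) + 164*(-1/640)) = -3*(387/122 - 41/160) = -3*28459/9760 = -85377/9760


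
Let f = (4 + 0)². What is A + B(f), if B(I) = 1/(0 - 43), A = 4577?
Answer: 196810/43 ≈ 4577.0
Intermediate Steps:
f = 16 (f = 4² = 16)
B(I) = -1/43 (B(I) = 1/(-43) = -1/43)
A + B(f) = 4577 - 1/43 = 196810/43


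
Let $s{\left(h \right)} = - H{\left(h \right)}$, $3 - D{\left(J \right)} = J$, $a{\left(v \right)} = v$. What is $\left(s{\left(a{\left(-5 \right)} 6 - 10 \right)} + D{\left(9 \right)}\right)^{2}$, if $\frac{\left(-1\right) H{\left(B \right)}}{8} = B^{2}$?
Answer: $163686436$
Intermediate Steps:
$H{\left(B \right)} = - 8 B^{2}$
$D{\left(J \right)} = 3 - J$
$s{\left(h \right)} = 8 h^{2}$ ($s{\left(h \right)} = - \left(-8\right) h^{2} = 8 h^{2}$)
$\left(s{\left(a{\left(-5 \right)} 6 - 10 \right)} + D{\left(9 \right)}\right)^{2} = \left(8 \left(\left(-5\right) 6 - 10\right)^{2} + \left(3 - 9\right)\right)^{2} = \left(8 \left(-30 - 10\right)^{2} + \left(3 - 9\right)\right)^{2} = \left(8 \left(-40\right)^{2} - 6\right)^{2} = \left(8 \cdot 1600 - 6\right)^{2} = \left(12800 - 6\right)^{2} = 12794^{2} = 163686436$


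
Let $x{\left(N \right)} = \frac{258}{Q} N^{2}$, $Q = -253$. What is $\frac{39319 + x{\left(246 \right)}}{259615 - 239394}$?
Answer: $- \frac{5665421}{5115913} \approx -1.1074$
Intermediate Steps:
$x{\left(N \right)} = - \frac{258 N^{2}}{253}$ ($x{\left(N \right)} = \frac{258}{-253} N^{2} = 258 \left(- \frac{1}{253}\right) N^{2} = - \frac{258 N^{2}}{253}$)
$\frac{39319 + x{\left(246 \right)}}{259615 - 239394} = \frac{39319 - \frac{258 \cdot 246^{2}}{253}}{259615 - 239394} = \frac{39319 - \frac{15613128}{253}}{20221} = \left(39319 - \frac{15613128}{253}\right) \frac{1}{20221} = \left(- \frac{5665421}{253}\right) \frac{1}{20221} = - \frac{5665421}{5115913}$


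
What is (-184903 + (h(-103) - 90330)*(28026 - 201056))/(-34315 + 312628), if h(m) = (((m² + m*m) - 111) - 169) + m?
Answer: 12024534947/278313 ≈ 43205.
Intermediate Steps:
h(m) = -280 + m + 2*m² (h(m) = (((m² + m²) - 111) - 169) + m = ((2*m² - 111) - 169) + m = ((-111 + 2*m²) - 169) + m = (-280 + 2*m²) + m = -280 + m + 2*m²)
(-184903 + (h(-103) - 90330)*(28026 - 201056))/(-34315 + 312628) = (-184903 + ((-280 - 103 + 2*(-103)²) - 90330)*(28026 - 201056))/(-34315 + 312628) = (-184903 + ((-280 - 103 + 2*10609) - 90330)*(-173030))/278313 = (-184903 + ((-280 - 103 + 21218) - 90330)*(-173030))*(1/278313) = (-184903 + (20835 - 90330)*(-173030))*(1/278313) = (-184903 - 69495*(-173030))*(1/278313) = (-184903 + 12024719850)*(1/278313) = 12024534947*(1/278313) = 12024534947/278313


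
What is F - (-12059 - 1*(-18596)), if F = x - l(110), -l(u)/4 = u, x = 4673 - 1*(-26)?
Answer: -1398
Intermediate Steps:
x = 4699 (x = 4673 + 26 = 4699)
l(u) = -4*u
F = 5139 (F = 4699 - (-4)*110 = 4699 - 1*(-440) = 4699 + 440 = 5139)
F - (-12059 - 1*(-18596)) = 5139 - (-12059 - 1*(-18596)) = 5139 - (-12059 + 18596) = 5139 - 1*6537 = 5139 - 6537 = -1398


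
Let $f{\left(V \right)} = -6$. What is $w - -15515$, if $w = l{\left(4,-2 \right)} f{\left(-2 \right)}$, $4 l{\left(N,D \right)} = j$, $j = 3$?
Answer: $\frac{31021}{2} \approx 15511.0$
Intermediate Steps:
$l{\left(N,D \right)} = \frac{3}{4}$ ($l{\left(N,D \right)} = \frac{1}{4} \cdot 3 = \frac{3}{4}$)
$w = - \frac{9}{2}$ ($w = \frac{3}{4} \left(-6\right) = - \frac{9}{2} \approx -4.5$)
$w - -15515 = - \frac{9}{2} - -15515 = - \frac{9}{2} + 15515 = \frac{31021}{2}$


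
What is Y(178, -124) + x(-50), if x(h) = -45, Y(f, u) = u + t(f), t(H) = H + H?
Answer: 187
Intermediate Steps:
t(H) = 2*H
Y(f, u) = u + 2*f
Y(178, -124) + x(-50) = (-124 + 2*178) - 45 = (-124 + 356) - 45 = 232 - 45 = 187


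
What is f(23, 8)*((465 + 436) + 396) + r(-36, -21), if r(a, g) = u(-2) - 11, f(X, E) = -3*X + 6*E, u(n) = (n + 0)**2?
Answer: -27244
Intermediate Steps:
u(n) = n**2
r(a, g) = -7 (r(a, g) = (-2)**2 - 11 = 4 - 11 = -7)
f(23, 8)*((465 + 436) + 396) + r(-36, -21) = (-3*23 + 6*8)*((465 + 436) + 396) - 7 = (-69 + 48)*(901 + 396) - 7 = -21*1297 - 7 = -27237 - 7 = -27244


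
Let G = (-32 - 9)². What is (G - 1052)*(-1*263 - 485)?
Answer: -470492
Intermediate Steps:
G = 1681 (G = (-41)² = 1681)
(G - 1052)*(-1*263 - 485) = (1681 - 1052)*(-1*263 - 485) = 629*(-263 - 485) = 629*(-748) = -470492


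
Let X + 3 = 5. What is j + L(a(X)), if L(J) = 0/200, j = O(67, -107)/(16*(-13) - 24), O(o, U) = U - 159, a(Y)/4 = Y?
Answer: 133/116 ≈ 1.1466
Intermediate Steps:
X = 2 (X = -3 + 5 = 2)
a(Y) = 4*Y
O(o, U) = -159 + U
j = 133/116 (j = (-159 - 107)/(16*(-13) - 24) = -266/(-208 - 24) = -266/(-232) = -266*(-1/232) = 133/116 ≈ 1.1466)
L(J) = 0 (L(J) = 0*(1/200) = 0)
j + L(a(X)) = 133/116 + 0 = 133/116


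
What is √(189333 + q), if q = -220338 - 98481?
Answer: I*√129486 ≈ 359.84*I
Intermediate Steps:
q = -318819
√(189333 + q) = √(189333 - 318819) = √(-129486) = I*√129486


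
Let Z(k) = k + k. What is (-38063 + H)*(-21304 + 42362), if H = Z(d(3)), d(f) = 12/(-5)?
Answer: -4008158662/5 ≈ -8.0163e+8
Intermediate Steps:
d(f) = -12/5 (d(f) = 12*(-1/5) = -12/5)
Z(k) = 2*k
H = -24/5 (H = 2*(-12/5) = -24/5 ≈ -4.8000)
(-38063 + H)*(-21304 + 42362) = (-38063 - 24/5)*(-21304 + 42362) = -190339/5*21058 = -4008158662/5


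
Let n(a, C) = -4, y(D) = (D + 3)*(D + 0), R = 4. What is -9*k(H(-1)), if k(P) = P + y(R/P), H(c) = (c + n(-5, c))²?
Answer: -143469/625 ≈ -229.55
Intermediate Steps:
y(D) = D*(3 + D) (y(D) = (3 + D)*D = D*(3 + D))
H(c) = (-4 + c)² (H(c) = (c - 4)² = (-4 + c)²)
k(P) = P + 4*(3 + 4/P)/P (k(P) = P + (4/P)*(3 + 4/P) = P + 4*(3 + 4/P)/P)
-9*k(H(-1)) = -9*((-4 - 1)² + 12/((-4 - 1)²) + 16/((-4 - 1)²)²) = -9*((-5)² + 12/((-5)²) + 16/((-5)²)²) = -9*(25 + 12/25 + 16/25²) = -9*(25 + 12*(1/25) + 16*(1/625)) = -9*(25 + 12/25 + 16/625) = -9*15941/625 = -143469/625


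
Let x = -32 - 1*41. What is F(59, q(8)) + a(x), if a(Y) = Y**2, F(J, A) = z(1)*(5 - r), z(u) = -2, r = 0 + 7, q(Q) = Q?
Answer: 5333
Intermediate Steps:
r = 7
x = -73 (x = -32 - 41 = -73)
F(J, A) = 4 (F(J, A) = -2*(5 - 1*7) = -2*(5 - 7) = -2*(-2) = 4)
F(59, q(8)) + a(x) = 4 + (-73)**2 = 4 + 5329 = 5333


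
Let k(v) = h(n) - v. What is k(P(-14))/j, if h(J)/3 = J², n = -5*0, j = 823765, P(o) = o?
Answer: 14/823765 ≈ 1.6995e-5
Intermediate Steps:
n = 0
h(J) = 3*J²
k(v) = -v (k(v) = 3*0² - v = 3*0 - v = 0 - v = -v)
k(P(-14))/j = -1*(-14)/823765 = 14*(1/823765) = 14/823765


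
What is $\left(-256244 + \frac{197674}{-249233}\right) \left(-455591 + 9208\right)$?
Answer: $\frac{28508097866811458}{249233} \approx 1.1438 \cdot 10^{11}$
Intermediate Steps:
$\left(-256244 + \frac{197674}{-249233}\right) \left(-455591 + 9208\right) = \left(-256244 + 197674 \left(- \frac{1}{249233}\right)\right) \left(-446383\right) = \left(-256244 - \frac{197674}{249233}\right) \left(-446383\right) = \left(- \frac{63864658526}{249233}\right) \left(-446383\right) = \frac{28508097866811458}{249233}$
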